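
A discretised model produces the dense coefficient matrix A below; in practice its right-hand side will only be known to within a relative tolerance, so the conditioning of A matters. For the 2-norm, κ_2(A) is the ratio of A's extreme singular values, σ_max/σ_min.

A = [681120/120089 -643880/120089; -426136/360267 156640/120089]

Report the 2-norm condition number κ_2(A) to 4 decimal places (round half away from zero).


AᵀA = [2591857216/77211369 -822384640/25737123; -822384640/25737123 261224000/8579041]; tr = 5877376/91809, det = 102400/91809
λ_max, λ_min = (5877376/91809 ± √34505943678976/8428892481)/2 = 64, 1600/91809
σ_max=√64=8, σ_min=√(1600/91809)=(40/303) → κ = 60.6000

60.6000


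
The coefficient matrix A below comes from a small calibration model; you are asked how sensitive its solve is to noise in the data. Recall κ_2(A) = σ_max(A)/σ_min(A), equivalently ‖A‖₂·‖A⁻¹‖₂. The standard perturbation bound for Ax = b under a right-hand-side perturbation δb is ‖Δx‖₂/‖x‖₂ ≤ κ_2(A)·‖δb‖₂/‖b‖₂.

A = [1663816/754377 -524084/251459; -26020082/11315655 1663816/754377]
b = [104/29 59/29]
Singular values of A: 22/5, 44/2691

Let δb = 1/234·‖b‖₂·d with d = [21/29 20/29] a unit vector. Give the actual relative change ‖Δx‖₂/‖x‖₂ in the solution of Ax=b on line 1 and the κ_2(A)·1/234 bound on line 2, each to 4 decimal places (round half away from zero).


0.0044
1.1500

σ_max = 22/5, σ_min = 44/2691
κ_2(A) = (22/5) / (44/2691) = 269.1000
bound on ‖Δx‖/‖x‖: κ·ε = 269.1000·1/234 = 1.1500
solve Ax = b  →  x = [168.8793 176.9937]
2-norm of b is 4.1231; of x, 244.6365
Δx = A⁻¹·δb where δb = 1/234·4.1231·d; ‖Δx‖ = 1.0776
realised ‖Δx‖/‖x‖ = 0.0044
realised/bound (from unrounded values) ≈ 0.0038


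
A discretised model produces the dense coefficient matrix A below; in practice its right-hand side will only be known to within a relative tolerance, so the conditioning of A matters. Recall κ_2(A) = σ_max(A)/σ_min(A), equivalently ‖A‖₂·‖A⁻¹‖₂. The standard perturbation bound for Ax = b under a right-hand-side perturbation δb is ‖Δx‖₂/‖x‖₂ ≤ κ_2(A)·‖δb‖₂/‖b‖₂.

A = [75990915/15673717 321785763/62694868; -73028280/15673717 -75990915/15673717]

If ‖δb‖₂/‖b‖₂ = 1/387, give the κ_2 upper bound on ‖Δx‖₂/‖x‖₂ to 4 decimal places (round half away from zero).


0.6020

M = AᵀA = [13207786970625/292111063729 55470556286145/1168444254916; 55470556286145/1168444254916 232984523032209/4673777019664]. tr(M)=528310481049/5557404304, det(M)=57836025/347337769
λ_max, λ_min = (528310481049/5557404304 ± √279091393623073068038001/30884742598117724416)/2 = 1521/16, 608400/347337769
so κ_2 = √((1521/16) / (608400/347337769)) = 232.9625
κ_2(A)·‖δb‖/‖b‖ = 0.6020


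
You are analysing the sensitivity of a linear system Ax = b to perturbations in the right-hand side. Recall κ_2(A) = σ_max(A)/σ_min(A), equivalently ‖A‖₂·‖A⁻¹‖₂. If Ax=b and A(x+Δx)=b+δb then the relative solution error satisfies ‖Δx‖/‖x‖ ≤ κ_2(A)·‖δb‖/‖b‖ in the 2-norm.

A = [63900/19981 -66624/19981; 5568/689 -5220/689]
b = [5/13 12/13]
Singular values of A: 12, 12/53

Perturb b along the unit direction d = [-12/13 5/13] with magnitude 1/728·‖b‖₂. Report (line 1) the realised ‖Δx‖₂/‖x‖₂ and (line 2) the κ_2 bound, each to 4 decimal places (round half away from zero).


σ_max = 12, σ_min = 12/53
κ_2(A) = 12 / (12/53) = 53.0000
perturbation bound = 53.0000·1/728 = 0.0728
solve Ax = b  →  x = [0.0603 -0.0575]
‖b‖₂ = 1.0000 and ‖x‖₂ = 0.0833
with δb = [-0.0013 0.0005], A·Δx = δb → ‖Δx‖ = 0.0061
realised ‖Δx‖/‖x‖ = 0.0728
realised/bound = 1 exactly: the bound is attained for this b and d

0.0728
0.0728


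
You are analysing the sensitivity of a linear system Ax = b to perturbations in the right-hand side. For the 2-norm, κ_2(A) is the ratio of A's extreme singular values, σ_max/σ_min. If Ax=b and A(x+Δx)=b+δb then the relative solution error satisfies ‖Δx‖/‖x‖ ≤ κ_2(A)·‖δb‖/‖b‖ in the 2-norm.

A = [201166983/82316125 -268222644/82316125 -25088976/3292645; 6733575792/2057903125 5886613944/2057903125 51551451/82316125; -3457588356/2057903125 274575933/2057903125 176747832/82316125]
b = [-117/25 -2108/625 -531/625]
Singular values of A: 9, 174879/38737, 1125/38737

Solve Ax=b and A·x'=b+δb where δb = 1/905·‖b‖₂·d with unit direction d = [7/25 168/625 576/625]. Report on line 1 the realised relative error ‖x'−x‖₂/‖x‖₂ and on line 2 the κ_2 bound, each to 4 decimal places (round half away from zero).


0.0021
0.3424

σ_max = 9, σ_min = 1125/38737
κ_2(A) = 9 / (1125/38737) = 309.8960
κ_2(A)·‖δb‖/‖b‖ = 0.3424
solve Ax = b  →  x = [-55.3446 72.6853 -48.2190]
‖b‖ = 5.8310, ‖x‖ = 103.3018
with δb = [0.0018 0.0017 0.0059], A·Δx = δb → ‖Δx‖ = 0.2219
relative error = 0.0021
tightness: 0.0021 against a bound of 0.3424 (unrounded ratio ≈ 0.0063)


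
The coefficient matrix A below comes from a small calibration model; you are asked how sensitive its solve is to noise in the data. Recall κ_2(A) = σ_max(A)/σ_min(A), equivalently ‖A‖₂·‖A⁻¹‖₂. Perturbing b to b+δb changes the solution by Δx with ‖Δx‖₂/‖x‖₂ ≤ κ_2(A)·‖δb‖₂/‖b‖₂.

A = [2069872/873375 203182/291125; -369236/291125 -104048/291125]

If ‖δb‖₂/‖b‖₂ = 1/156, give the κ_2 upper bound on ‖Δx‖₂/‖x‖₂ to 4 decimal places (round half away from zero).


1.3173

form AᵀA = [19070543632/2639390625 1854032992/879796875; 1854032992/879796875 180307652/293265625] with trace 1324372/168921 and determinant 153664/105575625
eigenvalues of AᵀA: λ = (tr ± √(tr²−4·det))/2 = 196/25, 784/4223025
κ = σ_max/σ_min = (14/5)/(28/2055) = 205.5000
κ_2(A)·‖δb‖/‖b‖ = 1.3173


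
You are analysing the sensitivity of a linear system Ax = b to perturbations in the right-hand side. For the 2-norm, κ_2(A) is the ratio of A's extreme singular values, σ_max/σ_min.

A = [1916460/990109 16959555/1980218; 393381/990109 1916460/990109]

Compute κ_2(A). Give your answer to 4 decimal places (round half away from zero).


235.6000

M = AᵀA = [2276958681/583174201 10116034110/583174201; 10116034110/583174201 179844010425/2332696804]. tr(M)=112404429/1387684, det(M)=164025/1387684
solving λ² − 112404429/1387684·λ + 164025/1387684 = 0 gives λ = 81, 2025/1387684
κ = σ_max/σ_min = 9/(45/1178) = 235.6000


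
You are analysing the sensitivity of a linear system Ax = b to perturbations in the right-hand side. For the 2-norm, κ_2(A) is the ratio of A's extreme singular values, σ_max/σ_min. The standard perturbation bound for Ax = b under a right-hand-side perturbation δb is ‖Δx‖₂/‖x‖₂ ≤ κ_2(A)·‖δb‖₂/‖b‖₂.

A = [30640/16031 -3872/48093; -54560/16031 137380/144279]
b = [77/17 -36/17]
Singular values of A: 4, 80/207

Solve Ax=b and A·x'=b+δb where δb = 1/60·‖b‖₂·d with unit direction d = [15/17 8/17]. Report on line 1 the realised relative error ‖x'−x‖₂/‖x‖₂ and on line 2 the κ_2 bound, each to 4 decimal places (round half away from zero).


largest singular value 4, smallest 80/207
κ = σ_max/σ_min = 4/(80/207) = 10.3500
perturbation bound = 10.3500·1/60 = 0.1725
solve Ax = b  →  x = [2.6796 7.3537]
‖b‖ = 5.0000, ‖x‖ = 7.8266
Δx = A⁻¹·δb where δb = 1/60·5.0000·d; ‖Δx‖ = 0.2156
realised ‖Δx‖/‖x‖ = 0.0276
realised/bound (from unrounded values) ≈ 0.1597

0.0276
0.1725


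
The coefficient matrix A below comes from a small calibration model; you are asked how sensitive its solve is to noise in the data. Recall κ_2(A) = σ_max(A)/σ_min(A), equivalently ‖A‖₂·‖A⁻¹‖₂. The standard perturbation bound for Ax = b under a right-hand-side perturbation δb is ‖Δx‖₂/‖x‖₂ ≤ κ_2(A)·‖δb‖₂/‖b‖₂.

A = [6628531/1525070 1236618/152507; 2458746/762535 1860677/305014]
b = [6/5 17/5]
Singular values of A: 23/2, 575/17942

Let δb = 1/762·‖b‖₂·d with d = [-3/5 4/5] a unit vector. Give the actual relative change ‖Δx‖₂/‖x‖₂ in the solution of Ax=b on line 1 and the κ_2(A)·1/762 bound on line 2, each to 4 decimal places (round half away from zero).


largest singular value 23/2, smallest 575/17942
κ = σ_max/σ_min = (23/2)/(575/17942) = 358.8400
bound on ‖Δx‖/‖x‖: κ·ε = 358.8400·1/762 = 0.4709
solve Ax = b  →  x = [-54.9422 29.5982]
2-norm of b is 3.6056; of x, 62.4075
δb = ε·‖b‖·d = [-0.0028 0.0038]; solving A·Δx = δb gives ‖Δx‖ = 0.1476
relative error = 0.0024
realised/bound (from unrounded values) ≈ 0.0050

0.0024
0.4709


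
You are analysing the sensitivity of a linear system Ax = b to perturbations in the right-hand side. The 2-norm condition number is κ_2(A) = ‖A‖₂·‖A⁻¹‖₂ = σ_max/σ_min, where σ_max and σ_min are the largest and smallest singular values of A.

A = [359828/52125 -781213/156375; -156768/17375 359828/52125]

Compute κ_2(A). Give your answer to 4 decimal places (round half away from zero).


78.1875

M = AᵀA = [2805296336/21736125 -6310303636/65208375; -6310303636/65208375 14204635661/195625125]. tr(M)=7890460537/39125025, det(M)=6505390336/978125625
λ_max, λ_min = (7890460537/39125025 ± √2488745748657176281/61230703250025)/2 = 5041/25, 1290496/39125025
κ_2(A) = √(λ_max/λ_min) = √((5041/25) / (1290496/39125025)) = 78.1875


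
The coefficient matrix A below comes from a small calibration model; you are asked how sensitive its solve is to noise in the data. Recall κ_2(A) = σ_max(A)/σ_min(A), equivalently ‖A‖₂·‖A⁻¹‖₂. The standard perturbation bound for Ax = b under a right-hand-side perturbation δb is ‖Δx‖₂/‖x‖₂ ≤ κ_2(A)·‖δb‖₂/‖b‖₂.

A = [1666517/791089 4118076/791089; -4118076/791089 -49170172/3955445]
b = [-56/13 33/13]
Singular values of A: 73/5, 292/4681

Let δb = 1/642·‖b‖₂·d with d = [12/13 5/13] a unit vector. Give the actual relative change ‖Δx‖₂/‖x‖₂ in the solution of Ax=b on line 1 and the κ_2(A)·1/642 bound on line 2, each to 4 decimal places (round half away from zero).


0.0026
0.3646

largest singular value 73/5, smallest 292/4681
κ = σ_max/σ_min = (73/5)/(292/4681) = 234.0500
κ_2(A)·‖δb‖/‖b‖ = 0.3646
solve Ax = b  →  x = [44.2877 -18.7500]
‖b‖ = 5.0000, ‖x‖ = 48.0932
with δb = [0.0072 0.0030], A·Δx = δb → ‖Δx‖ = 0.1249
realised ‖Δx‖/‖x‖ = 0.0026
realised/bound (from unrounded values) ≈ 0.0071


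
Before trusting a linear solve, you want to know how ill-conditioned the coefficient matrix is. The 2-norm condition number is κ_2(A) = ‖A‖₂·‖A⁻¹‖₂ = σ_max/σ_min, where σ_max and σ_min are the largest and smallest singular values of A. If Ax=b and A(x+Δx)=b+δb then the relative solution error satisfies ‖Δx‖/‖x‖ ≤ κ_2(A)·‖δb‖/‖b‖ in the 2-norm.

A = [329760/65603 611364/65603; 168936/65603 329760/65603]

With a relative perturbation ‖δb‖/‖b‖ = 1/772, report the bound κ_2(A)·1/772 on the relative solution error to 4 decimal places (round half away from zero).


0.1470

form AᵀA = [475020864/14891881 890352000/14891881; 890352000/14891881 1669576464/14891881] with trace 7420752/51529 and determinant 82944/51529
eigenvalues of AᵀA: λ = (tr ± √(tr²−4·det))/2 = 144, 576/51529
σ_max=√144=12, σ_min=√(576/51529)=(24/227) → κ = 113.5000
bound on ‖Δx‖/‖x‖: κ·ε = 113.5000·1/772 = 0.1470


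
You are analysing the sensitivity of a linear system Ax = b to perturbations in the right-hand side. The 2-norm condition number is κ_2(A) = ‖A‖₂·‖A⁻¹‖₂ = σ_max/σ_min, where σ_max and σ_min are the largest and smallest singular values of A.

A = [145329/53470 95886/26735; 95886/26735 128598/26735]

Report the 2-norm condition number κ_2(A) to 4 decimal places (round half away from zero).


M = AᵀA = [2315880729/114361636 771930243/28590409; 771930243/28590409 1029262824/28590409]. tr(M)=6432932025/114361636, det(M)=1265625/28590409
λ_max, λ_min = (6432932025/114361636 ± √41380298615141600625/13078583788596496)/2 = 225/4, 22500/28590409
κ_2(A) = √(λ_max/λ_min) = √((225/4) / (22500/28590409)) = 267.3500

267.3500


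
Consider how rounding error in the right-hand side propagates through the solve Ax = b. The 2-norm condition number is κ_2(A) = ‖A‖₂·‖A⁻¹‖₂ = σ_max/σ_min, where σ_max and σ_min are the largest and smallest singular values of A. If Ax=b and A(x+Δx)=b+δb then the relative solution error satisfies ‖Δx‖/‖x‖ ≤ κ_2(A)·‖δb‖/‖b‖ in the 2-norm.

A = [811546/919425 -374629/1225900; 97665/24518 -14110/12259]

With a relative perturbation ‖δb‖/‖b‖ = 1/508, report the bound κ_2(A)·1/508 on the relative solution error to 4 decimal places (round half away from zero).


M = AᵀA = [33484962169/2011522500 -1627521707/335253750; -1627521707/335253750 1267857161/894010000]. tr(M)=232560901/12873744, det(M)=2088025/51494976
eigenvalues of AᵀA: λ = (tr ± √(tr²−4·det))/2 = 289/16, 7225/3218436
so κ_2 = √((289/16) / (7225/3218436)) = 89.7000
perturbation bound = 89.7000·1/508 = 0.1766

0.1766


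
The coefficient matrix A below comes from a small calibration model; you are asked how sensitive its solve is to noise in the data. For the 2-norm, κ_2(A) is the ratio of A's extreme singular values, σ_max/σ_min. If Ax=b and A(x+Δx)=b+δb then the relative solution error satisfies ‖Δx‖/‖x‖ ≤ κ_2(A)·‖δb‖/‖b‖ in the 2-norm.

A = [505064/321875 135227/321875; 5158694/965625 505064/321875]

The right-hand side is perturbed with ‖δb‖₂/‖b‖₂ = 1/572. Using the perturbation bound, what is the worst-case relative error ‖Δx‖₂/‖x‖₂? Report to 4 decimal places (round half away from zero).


0.2701

form AᵀA = [46252688932/1491890625 4496584792/497296875; 4496584792/497296875 437401577/165765625] with trace 16060577/477405 and determinant 2829124/59675625
char-poly roots: 841/25 and 3364/2387025
σ_max=√(841/25)=(29/5), σ_min=√(3364/2387025)=(58/1545) → κ = 154.5000
perturbation bound = 154.5000·1/572 = 0.2701


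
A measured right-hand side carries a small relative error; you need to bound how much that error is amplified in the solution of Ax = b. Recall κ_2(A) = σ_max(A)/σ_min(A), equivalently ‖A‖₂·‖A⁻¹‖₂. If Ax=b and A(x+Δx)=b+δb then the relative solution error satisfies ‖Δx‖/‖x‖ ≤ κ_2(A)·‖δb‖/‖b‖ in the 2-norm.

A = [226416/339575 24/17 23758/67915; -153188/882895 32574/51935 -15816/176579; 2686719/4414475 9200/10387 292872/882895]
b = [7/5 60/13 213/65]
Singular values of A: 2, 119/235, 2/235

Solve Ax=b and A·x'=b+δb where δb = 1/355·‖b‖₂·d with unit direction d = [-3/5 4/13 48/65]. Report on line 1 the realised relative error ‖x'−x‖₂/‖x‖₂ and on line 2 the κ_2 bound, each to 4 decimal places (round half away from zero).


0.0055
0.6620

largest singular value 2, smallest 2/235
condition number: 2 ÷ (2/235) = 235.0000
κ_2(A)·‖δb‖/‖b‖ = 0.6620
solve Ax = b  →  x = [-169.6643 4.5526 309.0124]
‖b‖₂ = 5.8310 and ‖x‖₂ = 352.5555
δb = ε·‖b‖·d = [-0.0099 0.0051 0.0121]; solving A·Δx = δb gives ‖Δx‖ = 1.9300
dividing the unrounded norms, ‖Δx‖/‖x‖ = 0.0055
realised/bound (from unrounded values) ≈ 0.0083


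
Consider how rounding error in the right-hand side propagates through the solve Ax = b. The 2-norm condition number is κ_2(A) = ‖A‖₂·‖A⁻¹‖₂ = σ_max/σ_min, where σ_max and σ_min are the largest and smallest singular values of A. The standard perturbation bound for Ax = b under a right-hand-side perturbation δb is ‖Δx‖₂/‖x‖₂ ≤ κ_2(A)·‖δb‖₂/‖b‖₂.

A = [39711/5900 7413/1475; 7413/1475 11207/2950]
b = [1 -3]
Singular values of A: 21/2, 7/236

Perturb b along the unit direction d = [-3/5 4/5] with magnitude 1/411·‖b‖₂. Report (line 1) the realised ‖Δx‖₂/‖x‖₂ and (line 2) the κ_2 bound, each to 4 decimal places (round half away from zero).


σ_max = 21/2, σ_min = 7/236
κ = σ_max/σ_min = (21/2)/(7/236) = 354.0000
bound on ‖Δx‖/‖x‖: κ·ε = 354.0000·1/411 = 0.8613
solve Ax = b  →  x = [60.6095 -80.9714]
‖b‖ = 3.1623, ‖x‖ = 101.1429
δb = ε·‖b‖·d = [-0.0046 0.0062]; solving A·Δx = δb gives ‖Δx‖ = 0.2594
realised ‖Δx‖/‖x‖ = 0.0026
tightness: 0.0026 against a bound of 0.8613 (unrounded ratio ≈ 0.0030)

0.0026
0.8613


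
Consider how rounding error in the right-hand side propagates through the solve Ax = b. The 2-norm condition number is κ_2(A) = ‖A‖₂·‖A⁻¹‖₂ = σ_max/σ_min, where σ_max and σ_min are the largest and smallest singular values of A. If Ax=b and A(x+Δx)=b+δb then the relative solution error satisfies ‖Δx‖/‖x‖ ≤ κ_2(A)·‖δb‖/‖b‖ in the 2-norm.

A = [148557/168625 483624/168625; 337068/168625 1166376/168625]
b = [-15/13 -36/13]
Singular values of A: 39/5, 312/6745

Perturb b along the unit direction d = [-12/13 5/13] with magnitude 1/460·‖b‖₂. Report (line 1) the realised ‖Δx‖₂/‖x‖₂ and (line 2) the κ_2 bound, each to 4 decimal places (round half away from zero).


0.3666
0.3666

σ_max = 39/5, σ_min = 312/6745
κ_2(A) = (39/5) / (312/6745) = 168.6250
worst-case relative error ≤ 168.6250 × 1/460 = 0.3666
solve Ax = b  →  x = [-0.1077 -0.3692]
‖b‖₂ = 3.0000 and ‖x‖₂ = 0.3846
Δx = A⁻¹·δb where δb = 1/460·3.0000·d; ‖Δx‖ = 0.1410
realised ‖Δx‖/‖x‖ = 0.3666
tightness: 0.3666 against a bound of 0.3666; the bound is attained (ratio 1)


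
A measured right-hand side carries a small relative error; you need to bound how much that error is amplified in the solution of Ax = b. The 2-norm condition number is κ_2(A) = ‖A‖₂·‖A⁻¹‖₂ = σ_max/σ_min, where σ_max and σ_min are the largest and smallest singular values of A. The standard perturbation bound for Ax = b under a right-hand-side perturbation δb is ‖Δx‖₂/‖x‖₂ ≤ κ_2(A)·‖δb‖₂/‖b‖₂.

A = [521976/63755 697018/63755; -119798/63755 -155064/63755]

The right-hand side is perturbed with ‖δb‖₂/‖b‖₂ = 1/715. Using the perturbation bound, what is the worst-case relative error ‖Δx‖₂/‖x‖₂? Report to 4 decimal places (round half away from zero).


M = AᵀA = [34123796/483605 45497088/483605; 45497088/483605 60663764/483605]. tr(M)=18957512/96721, det(M)=38416/96721
eigenvalues of AᵀA: λ = (tr ± √(tr²−4·det))/2 = 196, 196/96721
so κ_2 = √(196 / (196/96721)) = 311.0000
bound on ‖Δx‖/‖x‖: κ·ε = 311.0000·1/715 = 0.4350

0.4350


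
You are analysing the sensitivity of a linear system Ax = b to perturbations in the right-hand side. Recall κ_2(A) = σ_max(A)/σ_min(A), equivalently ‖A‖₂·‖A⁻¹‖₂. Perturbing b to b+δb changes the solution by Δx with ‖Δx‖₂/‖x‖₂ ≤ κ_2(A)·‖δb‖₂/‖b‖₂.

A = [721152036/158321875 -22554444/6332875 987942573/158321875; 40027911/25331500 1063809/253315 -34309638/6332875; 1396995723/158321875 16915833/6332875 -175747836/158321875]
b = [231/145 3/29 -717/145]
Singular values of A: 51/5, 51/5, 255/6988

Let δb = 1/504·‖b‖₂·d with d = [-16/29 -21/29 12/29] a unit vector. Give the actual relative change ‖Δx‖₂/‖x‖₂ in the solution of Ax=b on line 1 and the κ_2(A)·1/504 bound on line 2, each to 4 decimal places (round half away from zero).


0.0034
0.5546

from the listed singular values, σ₁ = 51/5, σ_n = 255/6988
κ_2(A) = (51/5) / (255/6988) = 279.5200
worst-case relative error ≤ 279.5200 × 1/504 = 0.5546
solve Ax = b  →  x = [13.4633 -65.9459 -47.2104]
‖b‖₂ = 5.1962 and ‖x‖₂ = 82.2128
with δb = [-0.0057 -0.0075 0.0043], A·Δx = δb → ‖Δx‖ = 0.2825
relative error = 0.0034
realised/bound (from unrounded values) ≈ 0.0062


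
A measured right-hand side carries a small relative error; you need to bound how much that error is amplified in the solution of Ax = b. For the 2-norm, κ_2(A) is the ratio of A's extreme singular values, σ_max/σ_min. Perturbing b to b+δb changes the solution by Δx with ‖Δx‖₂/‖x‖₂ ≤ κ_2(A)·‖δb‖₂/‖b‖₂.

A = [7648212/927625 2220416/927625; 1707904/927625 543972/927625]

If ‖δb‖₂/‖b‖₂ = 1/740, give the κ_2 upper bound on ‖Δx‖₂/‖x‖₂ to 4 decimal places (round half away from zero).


M = AᵀA = [7306613072/102378125 2131024896/102378125; 2131024896/102378125 621790928/102378125]. tr(M)=63427232/819025, det(M)=3748096/20475625
solving λ² − 63427232/819025·λ + 3748096/20475625 = 0 gives λ = 1936/25, 1936/819025
σ_max=√(1936/25)=(44/5), σ_min=√(1936/819025)=(44/905) → κ = 181.0000
worst-case relative error ≤ 181.0000 × 1/740 = 0.2446

0.2446


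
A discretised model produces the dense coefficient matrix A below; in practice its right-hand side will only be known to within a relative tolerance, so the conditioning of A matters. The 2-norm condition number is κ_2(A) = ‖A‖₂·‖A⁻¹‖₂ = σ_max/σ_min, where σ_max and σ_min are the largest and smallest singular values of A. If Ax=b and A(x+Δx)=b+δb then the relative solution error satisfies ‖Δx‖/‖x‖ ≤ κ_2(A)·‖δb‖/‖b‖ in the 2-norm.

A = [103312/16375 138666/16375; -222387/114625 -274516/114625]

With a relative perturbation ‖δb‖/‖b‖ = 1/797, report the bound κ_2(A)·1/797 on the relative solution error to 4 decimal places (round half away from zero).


0.1151

M = AᵀA = [915921721/21022225 1220825628/21022225; 1220825628/21022225 1628070004/21022225]. tr(M)=101759669/840889, det(M)=1464100/840889
char-poly roots: 121 and 12100/840889
σ_max=√121=11, σ_min=√(12100/840889)=(110/917) → κ = 91.7000
κ_2(A)·‖δb‖/‖b‖ = 0.1151


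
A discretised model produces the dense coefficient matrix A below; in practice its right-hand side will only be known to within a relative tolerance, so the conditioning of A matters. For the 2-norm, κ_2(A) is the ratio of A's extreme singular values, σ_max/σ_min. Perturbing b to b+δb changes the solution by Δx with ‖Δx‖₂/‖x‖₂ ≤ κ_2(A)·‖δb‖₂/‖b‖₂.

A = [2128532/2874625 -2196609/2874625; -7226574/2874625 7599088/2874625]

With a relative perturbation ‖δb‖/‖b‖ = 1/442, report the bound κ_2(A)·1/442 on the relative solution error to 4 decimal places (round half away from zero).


AᵀA = [90806432404/13221550225 -3813819156/528862009; -3813819156/528862009 100113967249/13221550225]; tr = 227015933/15721225, det = 521284/393030625
eigenvalues of AᵀA: λ = (tr ± √(tr²−4·det))/2 = 361/25, 1444/15721225
so κ_2 = √((361/25) / (1444/15721225)) = 396.5000
bound on ‖Δx‖/‖x‖: κ·ε = 396.5000·1/442 = 0.8971

0.8971


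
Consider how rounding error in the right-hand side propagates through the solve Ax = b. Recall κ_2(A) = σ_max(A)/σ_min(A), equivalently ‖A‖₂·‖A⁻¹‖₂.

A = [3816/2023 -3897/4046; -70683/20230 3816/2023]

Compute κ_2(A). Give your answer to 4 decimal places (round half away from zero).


105.0000

M = AᵀA = [22326201/1416100 -595296/70805; -595296/70805 254097/56644]. tr(M)=49617/2450, det(M)=729/19600
λ_max, λ_min = (49617/2450 ± √615238416/1500625)/2 = 81/4, 9/4900
κ = σ_max/σ_min = (9/2)/(3/70) = 105.0000


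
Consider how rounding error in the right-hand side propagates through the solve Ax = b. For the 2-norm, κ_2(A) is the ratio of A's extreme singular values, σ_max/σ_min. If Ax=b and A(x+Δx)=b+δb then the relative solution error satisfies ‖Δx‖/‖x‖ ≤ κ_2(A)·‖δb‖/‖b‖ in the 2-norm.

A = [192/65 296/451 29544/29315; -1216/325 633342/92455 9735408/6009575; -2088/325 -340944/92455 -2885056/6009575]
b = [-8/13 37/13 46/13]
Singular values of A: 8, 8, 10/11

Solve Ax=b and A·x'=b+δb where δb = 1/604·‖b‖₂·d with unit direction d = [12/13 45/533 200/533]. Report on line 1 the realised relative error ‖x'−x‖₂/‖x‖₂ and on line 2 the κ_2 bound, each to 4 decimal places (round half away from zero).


0.0068
0.0146

largest singular value 8, smallest 10/11
κ = σ_max/σ_min = 8/(10/11) = 8.8000
perturbation bound = 8.8000·1/604 = 0.0146
solve Ax = b  →  x = [-0.5500 -0.1439 1.0951]
‖b‖ = 4.5826, ‖x‖ = 1.2339
δb = ε·‖b‖·d = [0.0070 0.0006 0.0028]; solving A·Δx = δb gives ‖Δx‖ = 0.0083
dividing the unrounded norms, ‖Δx‖/‖x‖ = 0.0068
realised/bound (from unrounded values) ≈ 0.4642


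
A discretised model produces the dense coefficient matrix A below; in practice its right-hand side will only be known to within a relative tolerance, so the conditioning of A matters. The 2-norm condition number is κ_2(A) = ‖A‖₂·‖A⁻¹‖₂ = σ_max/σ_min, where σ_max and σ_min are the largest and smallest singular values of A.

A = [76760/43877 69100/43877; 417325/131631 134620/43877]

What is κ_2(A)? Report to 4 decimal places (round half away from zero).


66.7500

AᵀA = [786121225/59954049 249455500/19984683; 249455500/19984683 79229600/6661561]; tr = 1782625/71289, det = 10000/71289
λ_max, λ_min = (1782625/71289 ± √3174900330625/5082121521)/2 = 25, 400/71289
κ = σ_max/σ_min = 5/(20/267) = 66.7500


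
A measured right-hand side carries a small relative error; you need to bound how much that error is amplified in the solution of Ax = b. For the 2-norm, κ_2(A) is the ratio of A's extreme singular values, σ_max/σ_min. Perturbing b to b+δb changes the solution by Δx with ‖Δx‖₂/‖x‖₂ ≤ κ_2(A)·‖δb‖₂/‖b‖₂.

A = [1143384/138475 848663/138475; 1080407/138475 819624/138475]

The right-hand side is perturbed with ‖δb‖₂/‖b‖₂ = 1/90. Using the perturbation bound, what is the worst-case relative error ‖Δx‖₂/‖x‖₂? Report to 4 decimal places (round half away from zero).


AᵀA = [588491381/4560125 441349632/4560125; 441349632/4560125 331037429/4560125]; tr = 183905762/912025, det = 25411681/22800625
eigenvalues of AᵀA: λ = (tr ± √(tr²−4·det))/2 = 5041/25, 5041/912025
κ_2(A) = √(λ_max/λ_min) = √((5041/25) / (5041/912025)) = 191.0000
κ_2(A)·‖δb‖/‖b‖ = 2.1222

2.1222


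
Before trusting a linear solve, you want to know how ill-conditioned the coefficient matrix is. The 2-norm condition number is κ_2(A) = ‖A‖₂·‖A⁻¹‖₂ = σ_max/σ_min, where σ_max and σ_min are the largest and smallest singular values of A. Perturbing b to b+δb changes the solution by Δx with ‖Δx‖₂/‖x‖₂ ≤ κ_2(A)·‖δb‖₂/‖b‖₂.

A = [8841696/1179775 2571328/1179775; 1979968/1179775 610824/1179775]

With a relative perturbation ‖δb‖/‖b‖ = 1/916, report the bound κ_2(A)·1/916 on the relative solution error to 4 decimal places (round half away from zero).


0.3141

AᵀA = [9767502848/165600125 2848817664/165600125; 2848817664/165600125 831033152/165600125]; tr = 84788288/1324801, det = 65536/1324801
eigenvalues of AᵀA: λ = (tr ± √(tr²−4·det))/2 = 64, 1024/1324801
so κ_2 = √(64 / (1024/1324801)) = 287.7500
κ_2(A)·‖δb‖/‖b‖ = 0.3141


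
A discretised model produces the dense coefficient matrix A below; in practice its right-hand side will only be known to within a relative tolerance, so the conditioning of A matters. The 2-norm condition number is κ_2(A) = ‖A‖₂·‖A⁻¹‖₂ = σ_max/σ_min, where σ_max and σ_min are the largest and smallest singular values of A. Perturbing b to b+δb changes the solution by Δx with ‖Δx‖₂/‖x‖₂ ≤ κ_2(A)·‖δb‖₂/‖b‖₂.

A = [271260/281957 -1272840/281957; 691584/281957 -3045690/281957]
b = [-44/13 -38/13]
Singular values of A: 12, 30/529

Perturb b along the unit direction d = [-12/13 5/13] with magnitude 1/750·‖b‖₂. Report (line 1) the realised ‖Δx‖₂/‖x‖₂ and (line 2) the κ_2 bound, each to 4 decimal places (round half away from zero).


0.0030
0.2821

from the listed singular values, σ₁ = 12, σ_n = 30/529
κ_2(A) = 12 / (30/529) = 211.6000
worst-case relative error ≤ 211.6000 × 1/750 = 0.2821
solve Ax = b  →  x = [34.3333 8.0667]
‖b‖ = 4.4721, ‖x‖ = 35.2682
Δx = A⁻¹·δb where δb = 1/750·4.4721·d; ‖Δx‖ = 0.1051
dividing the unrounded norms, ‖Δx‖/‖x‖ = 0.0030
so the bound overstates the realised error by a factor of ≈ 94.6346 (computed from the unrounded values)


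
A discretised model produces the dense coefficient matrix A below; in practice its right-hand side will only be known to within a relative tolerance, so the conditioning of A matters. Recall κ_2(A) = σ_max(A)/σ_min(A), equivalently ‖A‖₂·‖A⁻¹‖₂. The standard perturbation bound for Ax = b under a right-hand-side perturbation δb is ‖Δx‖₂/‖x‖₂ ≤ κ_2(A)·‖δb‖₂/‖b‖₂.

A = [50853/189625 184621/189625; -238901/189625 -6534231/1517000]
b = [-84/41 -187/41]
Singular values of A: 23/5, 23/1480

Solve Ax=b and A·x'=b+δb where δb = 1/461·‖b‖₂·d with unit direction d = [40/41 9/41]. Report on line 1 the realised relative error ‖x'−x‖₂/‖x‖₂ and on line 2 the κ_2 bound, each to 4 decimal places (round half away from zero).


σ_max = 23/5, σ_min = 23/1480
condition number: (23/5) ÷ (23/1480) = 296.0000
perturbation bound = 296.0000·1/461 = 0.6421
solve Ax = b  →  x = [185.5652 -53.2174]
‖b‖₂ = 5.0000 and ‖x‖₂ = 193.0454
Δx = A⁻¹·δb where δb = 1/461·5.0000·d; ‖Δx‖ = 0.6979
realised ‖Δx‖/‖x‖ = 0.0036
realised/bound (from unrounded values) ≈ 0.0056

0.0036
0.6421


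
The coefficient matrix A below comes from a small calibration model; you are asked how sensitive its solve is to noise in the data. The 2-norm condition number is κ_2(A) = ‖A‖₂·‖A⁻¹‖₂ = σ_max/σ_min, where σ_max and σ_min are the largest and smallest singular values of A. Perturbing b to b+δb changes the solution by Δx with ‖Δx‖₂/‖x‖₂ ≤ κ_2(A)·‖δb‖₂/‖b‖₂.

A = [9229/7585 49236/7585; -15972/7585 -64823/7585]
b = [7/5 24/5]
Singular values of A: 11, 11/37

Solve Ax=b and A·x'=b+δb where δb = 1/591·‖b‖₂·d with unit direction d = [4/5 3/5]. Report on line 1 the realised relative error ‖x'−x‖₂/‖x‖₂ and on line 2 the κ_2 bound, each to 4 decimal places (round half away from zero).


from the listed singular values, σ₁ = 11, σ_n = 11/37
κ = σ_max/σ_min = 11/(11/37) = 37.0000
perturbation bound = 37.0000·1/591 = 0.0626
solve Ax = b  →  x = [-13.1863 2.6874]
‖b‖₂ = 5.0000 and ‖x‖₂ = 13.4573
Δx = A⁻¹·δb where δb = 1/591·5.0000·d; ‖Δx‖ = 0.0285
realised ‖Δx‖/‖x‖ = 0.0021
tightness: 0.0021 against a bound of 0.0626 (unrounded ratio ≈ 0.0338)

0.0021
0.0626


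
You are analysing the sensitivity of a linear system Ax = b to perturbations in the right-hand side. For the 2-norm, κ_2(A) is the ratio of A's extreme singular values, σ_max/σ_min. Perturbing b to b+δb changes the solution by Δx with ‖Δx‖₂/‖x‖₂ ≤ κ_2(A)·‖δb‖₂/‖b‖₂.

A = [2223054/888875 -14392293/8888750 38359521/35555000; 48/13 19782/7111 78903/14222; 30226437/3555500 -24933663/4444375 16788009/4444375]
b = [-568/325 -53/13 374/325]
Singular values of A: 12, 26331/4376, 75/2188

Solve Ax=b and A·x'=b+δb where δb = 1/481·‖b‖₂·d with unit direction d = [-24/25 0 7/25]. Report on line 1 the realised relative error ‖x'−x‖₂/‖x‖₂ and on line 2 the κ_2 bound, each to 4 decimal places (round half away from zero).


σ_max = 12, σ_min = 75/2188
condition number: 12 ÷ (75/2188) = 350.0800
bound on ‖Δx‖/‖x‖: κ·ε = 350.0800·1/481 = 0.7278
solve Ax = b  →  x = [-35.0747 -28.5082 36.9030]
2-norm of b is 4.5826; of x, 58.3505
δb = ε·‖b‖·d = [-0.0091 0.0000 0.0027]; solving A·Δx = δb gives ‖Δx‖ = 0.2779
dividing the unrounded norms, ‖Δx‖/‖x‖ = 0.0048
so the bound overstates the realised error by a factor of ≈ 152.7975 (computed from the unrounded values)

0.0048
0.7278


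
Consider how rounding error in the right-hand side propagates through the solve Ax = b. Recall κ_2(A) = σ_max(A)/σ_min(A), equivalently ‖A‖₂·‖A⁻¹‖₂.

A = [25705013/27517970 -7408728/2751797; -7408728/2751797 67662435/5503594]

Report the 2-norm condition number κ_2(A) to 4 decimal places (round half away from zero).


39.2880

AᵀA = [3658341910249/450469168900 -802172615472/22523458445; -802172615472/22523458445 2854111905081/18018766756]; tr = 22311463277/133988450, det = 769230225/42876304
λ_max, λ_min = (22311463277/133988450 ± √124128260997914578276/4488226183350625)/2 = 16641/100, 1155625/10719076
κ_2(A) = √(λ_max/λ_min) = √((16641/100) / (1155625/10719076)) = 39.2880


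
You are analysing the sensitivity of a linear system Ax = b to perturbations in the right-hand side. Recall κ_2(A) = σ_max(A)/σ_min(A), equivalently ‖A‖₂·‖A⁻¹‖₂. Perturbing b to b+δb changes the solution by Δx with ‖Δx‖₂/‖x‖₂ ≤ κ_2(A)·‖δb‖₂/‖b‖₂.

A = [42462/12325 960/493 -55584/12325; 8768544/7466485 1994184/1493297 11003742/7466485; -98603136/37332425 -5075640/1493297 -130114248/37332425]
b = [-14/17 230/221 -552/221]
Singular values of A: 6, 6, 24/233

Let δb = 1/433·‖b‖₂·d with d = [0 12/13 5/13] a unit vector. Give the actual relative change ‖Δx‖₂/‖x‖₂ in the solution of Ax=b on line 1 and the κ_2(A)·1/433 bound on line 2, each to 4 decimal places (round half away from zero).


0.1345
0.1345

largest singular value 6, smallest 24/233
κ = σ_max/σ_min = 6/(24/233) = 58.2500
perturbation bound = 58.2500·1/433 = 0.1345
solve Ax = b  →  x = [0.1384 0.2299 0.3876]
‖b‖ = 2.8284, ‖x‖ = 0.4714
δb = ε·‖b‖·d = [0.0000 0.0060 0.0025]; solving A·Δx = δb gives ‖Δx‖ = 0.0634
relative error = 0.1345
realised/bound = 1 exactly: the bound is attained for this b and d


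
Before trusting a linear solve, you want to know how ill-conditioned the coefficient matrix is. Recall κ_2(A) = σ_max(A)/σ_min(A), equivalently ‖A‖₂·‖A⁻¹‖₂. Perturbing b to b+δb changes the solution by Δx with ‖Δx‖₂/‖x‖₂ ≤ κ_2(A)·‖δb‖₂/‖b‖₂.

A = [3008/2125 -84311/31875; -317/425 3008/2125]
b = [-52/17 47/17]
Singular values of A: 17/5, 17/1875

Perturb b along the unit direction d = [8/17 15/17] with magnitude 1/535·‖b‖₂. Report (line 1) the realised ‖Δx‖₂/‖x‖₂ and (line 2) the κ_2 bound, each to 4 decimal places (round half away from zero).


from the listed singular values, σ₁ = 17/5, σ_n = 17/1875
condition number: (17/5) ÷ (17/1875) = 375.0000
worst-case relative error ≤ 375.0000 × 1/535 = 0.7009
solve Ax = b  →  x = [96.7647 52.9412]
‖b‖₂ = 4.1231 and ‖x‖₂ = 110.3004
with δb = [0.0036 0.0068], A·Δx = δb → ‖Δx‖ = 0.8500
relative error = 0.0077
tightness: 0.0077 against a bound of 0.7009 (unrounded ratio ≈ 0.0110)

0.0077
0.7009


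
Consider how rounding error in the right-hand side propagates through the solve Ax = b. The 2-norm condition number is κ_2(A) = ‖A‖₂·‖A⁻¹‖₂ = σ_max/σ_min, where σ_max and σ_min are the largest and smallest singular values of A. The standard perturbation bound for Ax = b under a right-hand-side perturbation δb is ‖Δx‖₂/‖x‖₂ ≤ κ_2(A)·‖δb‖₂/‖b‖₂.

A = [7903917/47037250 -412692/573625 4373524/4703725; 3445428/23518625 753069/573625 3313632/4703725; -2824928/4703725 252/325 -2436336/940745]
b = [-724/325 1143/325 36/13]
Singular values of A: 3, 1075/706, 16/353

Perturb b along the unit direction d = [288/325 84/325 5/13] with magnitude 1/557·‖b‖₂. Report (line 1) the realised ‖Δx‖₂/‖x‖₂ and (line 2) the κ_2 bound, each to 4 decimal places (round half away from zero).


σ_max = 3, σ_min = 16/353
condition number: 3 ÷ (16/353) = 66.1875
κ_2(A)·‖δb‖/‖b‖ = 0.1188
solve Ax = b  →  x = [-0.0493 2.8019 -0.2190]
2-norm of b is 5.0000; of x, 2.8109
re-solving with b+δb shifts x by Δx of norm 0.1980
relative error = 0.0705
realised/bound (from unrounded values) ≈ 0.5929

0.0705
0.1188


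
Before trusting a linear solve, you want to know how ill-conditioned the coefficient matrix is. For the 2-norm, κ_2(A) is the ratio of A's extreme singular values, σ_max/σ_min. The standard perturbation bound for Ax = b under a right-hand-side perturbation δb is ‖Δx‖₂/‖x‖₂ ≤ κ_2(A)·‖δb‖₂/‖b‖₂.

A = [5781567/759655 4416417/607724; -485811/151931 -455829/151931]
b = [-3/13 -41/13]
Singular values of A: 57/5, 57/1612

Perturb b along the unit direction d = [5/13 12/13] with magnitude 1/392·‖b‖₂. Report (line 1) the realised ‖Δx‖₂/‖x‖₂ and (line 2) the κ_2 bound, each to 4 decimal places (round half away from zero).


0.0027
0.8224

from the listed singular values, σ₁ = 57/5, σ_n = 57/1612
κ = σ_max/σ_min = (57/5)/(57/1612) = 322.4000
worst-case relative error ≤ 322.4000 × 1/392 = 0.8224
solve Ax = b  →  x = [58.5753 -61.3769]
‖b‖₂ = 3.1623 and ‖x‖₂ = 84.8422
with δb = [0.0031 0.0074], A·Δx = δb → ‖Δx‖ = 0.2281
dividing the unrounded norms, ‖Δx‖/‖x‖ = 0.0027
tightness: 0.0027 against a bound of 0.8224 (unrounded ratio ≈ 0.0033)


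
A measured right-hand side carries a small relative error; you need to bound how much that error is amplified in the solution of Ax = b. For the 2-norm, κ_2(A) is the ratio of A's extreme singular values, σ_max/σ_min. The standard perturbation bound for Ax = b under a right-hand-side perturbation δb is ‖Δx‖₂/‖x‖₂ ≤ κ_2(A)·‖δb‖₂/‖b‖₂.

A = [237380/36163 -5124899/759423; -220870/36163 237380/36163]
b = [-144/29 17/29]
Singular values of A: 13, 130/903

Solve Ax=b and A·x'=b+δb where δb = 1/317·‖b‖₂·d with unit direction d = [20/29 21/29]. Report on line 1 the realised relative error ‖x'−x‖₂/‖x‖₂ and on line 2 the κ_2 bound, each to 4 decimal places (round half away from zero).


0.0053
0.2849

largest singular value 13, smallest 130/903
κ_2(A) = 13 / (130/903) = 90.3000
κ_2(A)·‖δb‖/‖b‖ = 0.2849
solve Ax = b  →  x = [-15.3021 -14.1485]
‖b‖₂ = 5.0000 and ‖x‖₂ = 20.8407
re-solving with b+δb shifts x by Δx of norm 0.1096
dividing the unrounded norms, ‖Δx‖/‖x‖ = 0.0053
realised/bound (from unrounded values) ≈ 0.0185


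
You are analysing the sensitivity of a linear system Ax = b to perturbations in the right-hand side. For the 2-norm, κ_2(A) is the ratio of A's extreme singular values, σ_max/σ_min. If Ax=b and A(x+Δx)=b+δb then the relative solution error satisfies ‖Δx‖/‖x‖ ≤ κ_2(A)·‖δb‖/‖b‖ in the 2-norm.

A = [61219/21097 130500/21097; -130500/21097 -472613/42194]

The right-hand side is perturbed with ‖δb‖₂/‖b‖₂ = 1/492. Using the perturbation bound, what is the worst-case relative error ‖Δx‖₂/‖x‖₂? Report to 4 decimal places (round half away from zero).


0.0742

AᵀA = [71896249/1540081 134349750/1540081; 134349750/1540081 1008595321/6160324]; tr = 4485053/21316, det = 707281/21316
solving λ² − 4485053/21316·λ + 707281/21316 = 0 gives λ = 841/4, 841/5329
κ = σ_max/σ_min = (29/2)/(29/73) = 36.5000
bound on ‖Δx‖/‖x‖: κ·ε = 36.5000·1/492 = 0.0742


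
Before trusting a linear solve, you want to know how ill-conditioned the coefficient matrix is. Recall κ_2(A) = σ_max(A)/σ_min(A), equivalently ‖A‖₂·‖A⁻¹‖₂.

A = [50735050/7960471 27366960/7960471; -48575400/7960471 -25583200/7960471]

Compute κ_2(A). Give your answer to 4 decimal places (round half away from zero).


201.8375

M = AᵀA = [5866367162500/75349701001 3128630508000/75349701001; 3128630508000/75349701001 1668787897600/75349701001]. tr(M)=26073200900/260725609, det(M)=64000000/260725609
solving λ² − 26073200900/260725609·λ + 64000000/260725609 = 0 gives λ = 100, 640000/260725609
κ_2(A) = √(λ_max/λ_min) = √(100 / (640000/260725609)) = 201.8375
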